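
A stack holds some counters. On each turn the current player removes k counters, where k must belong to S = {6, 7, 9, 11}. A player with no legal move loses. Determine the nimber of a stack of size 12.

2

G(0) = 0
G(1) = mex{} = 0
G(2) = mex{} = 0
G(3) = mex{} = 0
G(4) = mex{} = 0
G(5) = mex{} = 0
G(6) = mex{0} = 1
G(7) = mex{0,0} = 1
G(8) = mex{0,0} = 1
G(9) = mex{0,0,0} = 1
G(10) = mex{0,0,0} = 1
G(11) = mex{0,0,0,0} = 1
G(12) = mex{1,0,0,0} = 2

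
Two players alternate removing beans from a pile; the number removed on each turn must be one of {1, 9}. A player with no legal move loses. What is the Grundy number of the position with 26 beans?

0

n :  0  1  2  3  4  5  6  7  8  9 10 11 12 13 14 15 16 17 18 19 20 21 22 23 24 25 26
G :  0  1  0  1  0  1  0  1  0  1  0  1  0  1  0  1  0  1  0  1  0  1  0  1  0  1  0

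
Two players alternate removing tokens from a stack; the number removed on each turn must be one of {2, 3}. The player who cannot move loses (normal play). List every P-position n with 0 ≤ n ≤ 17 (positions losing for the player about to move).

n :  0  1  2  3  4  5  6  7  8  9 10 11 12 13 14 15 16 17
G :  0  0  1  1  2  0  0  1  1  2  0  0  1  1  2  0  0  1
P-positions are exactly the n with G(n) = 0.

0, 1, 5, 6, 10, 11, 15, 16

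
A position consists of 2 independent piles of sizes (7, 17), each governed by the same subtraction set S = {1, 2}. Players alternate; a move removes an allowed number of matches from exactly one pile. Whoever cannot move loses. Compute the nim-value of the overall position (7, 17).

3

All piles use S = {1, 2}:
G(0) = 0
G(1) = mex{0} = 1
G(2) = mex{1,0} = 2
G(3) = mex{2,1} = 0
G(4) = mex{0,2} = 1
G(5) = mex{1,0} = 2
G(6) = mex{2,1} = 0
G(7) = mex{0,2} = 1
G(8) = mex{1,0} = 2
G(9) = mex{2,1} = 0
G(10) = mex{0,2} = 1
G(11) = mex{1,0} = 2
G(12) = mex{2,1} = 0
G(13) = mex{0,2} = 1
G(14) = mex{1,0} = 2
G(15) = mex{2,1} = 0
G(16) = mex{0,2} = 1
G(17) = mex{1,0} = 2
Pile A: G(7) = 1.
Pile B: G(17) = 2.
Combined Grundy value = 1 ⊕ 2 = 3.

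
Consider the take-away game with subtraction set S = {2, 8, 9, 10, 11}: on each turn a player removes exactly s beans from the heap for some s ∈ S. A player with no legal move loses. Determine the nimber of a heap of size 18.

n :  0  1  2  3  4  5  6  7  8  9 10 11 12 13 14 15 16 17 18
G :  0  0  1  1  0  0  1  1  2  2  3  3  2  2  3  3  4  0  0

0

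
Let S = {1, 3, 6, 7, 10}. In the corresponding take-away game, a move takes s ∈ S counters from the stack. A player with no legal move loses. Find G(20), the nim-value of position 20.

3

G(0) = 0
G(1) = mex{0} = 1
G(2) = mex{1} = 0
G(3) = mex{0,0} = 1
G(4) = mex{1,1} = 0
G(5) = mex{0,0} = 1
G(6) = mex{1,1,0} = 2
G(7) = mex{2,0,1,0} = 3
G(8) = mex{3,1,0,1} = 2
G(9) = mex{2,2,1,0} = 3
G(10) = mex{3,3,0,1,0} = 2
G(11) = mex{2,2,1,0,1} = 3
G(12) = mex{3,3,2,1,0} = 4
G(13) = mex{4,2,3,2,1} = 0
G(14) = mex{0,3,2,3,0} = 1
G(15) = mex{1,4,3,2,1} = 0
G(16) = mex{0,0,2,3,2} = 1
G(17) = mex{1,1,3,2,3} = 0
G(18) = mex{0,0,4,3,2} = 1
G(19) = mex{1,1,0,4,3} = 2
G(20) = mex{2,0,1,0,2} = 3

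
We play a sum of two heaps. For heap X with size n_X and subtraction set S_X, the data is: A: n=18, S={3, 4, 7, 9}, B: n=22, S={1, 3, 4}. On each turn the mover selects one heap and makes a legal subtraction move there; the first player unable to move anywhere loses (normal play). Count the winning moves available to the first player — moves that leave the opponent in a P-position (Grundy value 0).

Heap A, S = {3, 4, 7, 9}:
G(0) = 0
G(1) = mex{} = 0
G(2) = mex{} = 0
G(3) = mex{0} = 1
G(4) = mex{0,0} = 1
G(5) = mex{0,0} = 1
G(6) = mex{1,0} = 2
G(7) = mex{1,1,0} = 2
G(8) = mex{1,1,0} = 2
G(9) = mex{2,1,0,0} = 3
G(10) = mex{2,2,1,0} = 3
G(11) = mex{2,2,1,0} = 3
G(12) = mex{3,2,1,1} = 0
G(13) = mex{3,3,2,1} = 0
G(14) = mex{3,3,2,1} = 0
G(15) = mex{0,3,2,2} = 1
G(16) = mex{0,0,3,2} = 1
G(17) = mex{0,0,3,2} = 1
G(18) = mex{1,0,3,3} = 2
G_A(18) = 2.
Heap B, S = {1, 3, 4}:
G(0) = 0
G(1) = mex{0} = 1
G(2) = mex{1} = 0
G(3) = mex{0,0} = 1
G(4) = mex{1,1,0} = 2
G(5) = mex{2,0,1} = 3
G(6) = mex{3,1,0} = 2
G(7) = mex{2,2,1} = 0
G(8) = mex{0,3,2} = 1
G(9) = mex{1,2,3} = 0
G(10) = mex{0,0,2} = 1
G(11) = mex{1,1,0} = 2
G(12) = mex{2,0,1} = 3
G(13) = mex{3,1,0} = 2
G(14) = mex{2,2,1} = 0
G(15) = mex{0,3,2} = 1
G(16) = mex{1,2,3} = 0
G(17) = mex{0,0,2} = 1
G(18) = mex{1,1,0} = 2
G(19) = mex{2,0,1} = 3
G(20) = mex{3,1,0} = 2
G(21) = mex{2,2,1} = 0
G(22) = mex{0,3,2} = 1
G_B(22) = 1.
Combined Grundy value = 2 ⊕ 1 = 3.
A winning move leaves total XOR = 0, i.e. changes one component's Grundy value g to g ⊕ X where X is the current total.
Heap A: need g' = 2⊕3 = 1. Options: 18−3→G=1, 18−4→G=0, 18−7→G=3, 18−9→G=3. Hits: 1.
Heap B: need g' = 1⊕3 = 2. Options: 22−1→G=0, 22−3→G=3, 22−4→G=2. Hits: 1.

2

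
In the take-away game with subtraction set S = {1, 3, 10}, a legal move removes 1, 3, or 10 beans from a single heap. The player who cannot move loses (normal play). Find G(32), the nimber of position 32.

0

G(0) = 0
G(1) = mex{0} = 1
G(2) = mex{1} = 0
G(3) = mex{0,0} = 1
G(4) = mex{1,1} = 0
G(5) = mex{0,0} = 1
G(6) = mex{1,1} = 0
G(7) = mex{0,0} = 1
G(8) = mex{1,1} = 0
G(9) = mex{0,0} = 1
G(10) = mex{1,1,0} = 2
G(11) = mex{2,0,1} = 3
G(12) = mex{3,1,0} = 2
G(13) = mex{2,2,1} = 0
G(14) = mex{0,3,0} = 1
G(15) = mex{1,2,1} = 0
G(16) = mex{0,0,0} = 1
G(17) = mex{1,1,1} = 0
G(18) = mex{0,0,0} = 1
G(19) = mex{1,1,1} = 0
G(20) = mex{0,0,2} = 1
G(21) = mex{1,1,3} = 0
G(22) = mex{0,0,2} = 1
G(23) = mex{1,1,0} = 2
G(24) = mex{2,0,1} = 3
G(25) = mex{3,1,0} = 2
G(26) = mex{2,2,1} = 0
G(27) = mex{0,3,0} = 1
G(28) = mex{1,2,1} = 0
G(29) = mex{0,0,0} = 1
G(30) = mex{1,1,1} = 0
G(31) = mex{0,0,0} = 1
G(32) = mex{1,1,1} = 0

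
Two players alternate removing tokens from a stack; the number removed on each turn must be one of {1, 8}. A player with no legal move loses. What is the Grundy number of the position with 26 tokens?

2

n :  0  1  2  3  4  5  6  7  8  9 10 11 12 13 14 15 16 17 18 19 20 21 22 23 24 25 26
G :  0  1  0  1  0  1  0  1  2  0  1  0  1  0  1  0  1  2  0  1  0  1  0  1  0  1  2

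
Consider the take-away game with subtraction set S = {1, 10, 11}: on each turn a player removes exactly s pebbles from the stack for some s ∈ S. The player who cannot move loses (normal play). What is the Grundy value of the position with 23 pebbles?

1

G(0) = 0
G(1) = mex{0} = 1
G(2) = mex{1} = 0
G(3) = mex{0} = 1
G(4) = mex{1} = 0
G(5) = mex{0} = 1
G(6) = mex{1} = 0
G(7) = mex{0} = 1
G(8) = mex{1} = 0
G(9) = mex{0} = 1
G(10) = mex{1,0} = 2
G(11) = mex{2,1,0} = 3
G(12) = mex{3,0,1} = 2
G(13) = mex{2,1,0} = 3
G(14) = mex{3,0,1} = 2
G(15) = mex{2,1,0} = 3
G(16) = mex{3,0,1} = 2
G(17) = mex{2,1,0} = 3
G(18) = mex{3,0,1} = 2
G(19) = mex{2,1,0} = 3
G(20) = mex{3,2,1} = 0
G(21) = mex{0,3,2} = 1
G(22) = mex{1,2,3} = 0
G(23) = mex{0,3,2} = 1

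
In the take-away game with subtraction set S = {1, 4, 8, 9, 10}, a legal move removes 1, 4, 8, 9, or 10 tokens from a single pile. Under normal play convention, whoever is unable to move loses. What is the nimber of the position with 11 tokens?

n :  0  1  2  3  4  5  6  7  8  9 10 11
G :  0  1  0  1  2  0  1  0  1  2  3  2

2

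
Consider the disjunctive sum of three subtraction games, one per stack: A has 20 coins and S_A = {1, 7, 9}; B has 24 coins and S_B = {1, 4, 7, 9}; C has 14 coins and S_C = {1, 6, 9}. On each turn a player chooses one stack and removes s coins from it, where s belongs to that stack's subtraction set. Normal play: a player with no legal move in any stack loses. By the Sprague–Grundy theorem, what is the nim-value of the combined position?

Stack A, S = {1, 7, 9}:
G(0) = 0
G(1) = mex{0} = 1
G(2) = mex{1} = 0
G(3) = mex{0} = 1
G(4) = mex{1} = 0
G(5) = mex{0} = 1
G(6) = mex{1} = 0
G(7) = mex{0,0} = 1
G(8) = mex{1,1} = 0
G(9) = mex{0,0,0} = 1
G(10) = mex{1,1,1} = 0
G(11) = mex{0,0,0} = 1
G(12) = mex{1,1,1} = 0
G(13) = mex{0,0,0} = 1
G(14) = mex{1,1,1} = 0
G(15) = mex{0,0,0} = 1
G(16) = mex{1,1,1} = 0
G(17) = mex{0,0,0} = 1
G(18) = mex{1,1,1} = 0
G(19) = mex{0,0,0} = 1
G(20) = mex{1,1,1} = 0
G_A(20) = 0.
Stack B, S = {1, 4, 7, 9}:
n :  0  1  2  3  4  5  6  7  8  9 10 11 12 13 14 15 16 17 18 19 20 21 22 23 24
G :  0  1  0  1  2  0  1  2  0  1  0  1  2  0  1  2  0  1  0  1  2  0  1  2  0
G_B(24) = 0.
Stack C, S = {1, 6, 9}:
G(0) = 0
G(1) = mex{0} = 1
G(2) = mex{1} = 0
G(3) = mex{0} = 1
G(4) = mex{1} = 0
G(5) = mex{0} = 1
G(6) = mex{1,0} = 2
G(7) = mex{2,1} = 0
G(8) = mex{0,0} = 1
G(9) = mex{1,1,0} = 2
G(10) = mex{2,0,1} = 3
G(11) = mex{3,1,0} = 2
G(12) = mex{2,2,1} = 0
G(13) = mex{0,0,0} = 1
G(14) = mex{1,1,1} = 0
G_C(14) = 0.
Combined Grundy value = 0 ⊕ 0 ⊕ 0 = 0.

0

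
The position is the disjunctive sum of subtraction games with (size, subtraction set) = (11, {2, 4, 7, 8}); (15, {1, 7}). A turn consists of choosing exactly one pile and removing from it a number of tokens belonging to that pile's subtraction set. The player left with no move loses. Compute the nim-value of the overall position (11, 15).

1

Pile A, S = {2, 4, 7, 8}:
G(0) = 0
G(1) = mex{} = 0
G(2) = mex{0} = 1
G(3) = mex{0} = 1
G(4) = mex{1,0} = 2
G(5) = mex{1,0} = 2
G(6) = mex{2,1} = 0
G(7) = mex{2,1,0} = 3
G(8) = mex{0,2,0,0} = 1
G(9) = mex{3,2,1,0} = 4
G(10) = mex{1,0,1,1} = 2
G(11) = mex{4,3,2,1} = 0
G_A(11) = 0.
Pile B, S = {1, 7}:
n :  0  1  2  3  4  5  6  7  8  9 10 11 12 13 14 15
G :  0  1  0  1  0  1  0  1  0  1  0  1  0  1  0  1
G_B(15) = 1.
Combined Grundy value = 0 ⊕ 1 = 1.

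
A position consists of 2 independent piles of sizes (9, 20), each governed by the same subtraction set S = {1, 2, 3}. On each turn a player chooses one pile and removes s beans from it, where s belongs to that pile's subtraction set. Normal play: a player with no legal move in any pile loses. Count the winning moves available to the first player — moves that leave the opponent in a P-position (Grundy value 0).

2

All piles use S = {1, 2, 3}:
G(0) = 0
G(1) = mex{0} = 1
G(2) = mex{1,0} = 2
G(3) = mex{2,1,0} = 3
G(4) = mex{3,2,1} = 0
G(5) = mex{0,3,2} = 1
G(6) = mex{1,0,3} = 2
G(7) = mex{2,1,0} = 3
G(8) = mex{3,2,1} = 0
G(9) = mex{0,3,2} = 1
G(10) = mex{1,0,3} = 2
G(11) = mex{2,1,0} = 3
G(12) = mex{3,2,1} = 0
G(13) = mex{0,3,2} = 1
G(14) = mex{1,0,3} = 2
G(15) = mex{2,1,0} = 3
G(16) = mex{3,2,1} = 0
G(17) = mex{0,3,2} = 1
G(18) = mex{1,0,3} = 2
G(19) = mex{2,1,0} = 3
G(20) = mex{3,2,1} = 0
Pile A: G(9) = 1.
Pile B: G(20) = 0.
Combined Grundy value = 1 ⊕ 0 = 1.
A winning move leaves total XOR = 0, i.e. changes one component's Grundy value g to g ⊕ X where X is the current total.
Pile A: need g' = 1⊕1 = 0. Options: 9−1→G=0, 9−2→G=3, 9−3→G=2. Hits: 1.
Pile B: need g' = 0⊕1 = 1. Options: 20−1→G=3, 20−2→G=2, 20−3→G=1. Hits: 1.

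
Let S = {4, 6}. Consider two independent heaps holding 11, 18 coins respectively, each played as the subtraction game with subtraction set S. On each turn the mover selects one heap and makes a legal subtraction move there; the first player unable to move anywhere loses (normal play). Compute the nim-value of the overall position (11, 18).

2

All heaps use S = {4, 6}:
n :  0  1  2  3  4  5  6  7  8  9 10 11 12 13 14 15 16 17 18
G :  0  0  0  0  1  1  1  1  2  2  0  0  0  0  1  1  1  1  2
Heap A: G(11) = 0.
Heap B: G(18) = 2.
Combined Grundy value = 0 ⊕ 2 = 2.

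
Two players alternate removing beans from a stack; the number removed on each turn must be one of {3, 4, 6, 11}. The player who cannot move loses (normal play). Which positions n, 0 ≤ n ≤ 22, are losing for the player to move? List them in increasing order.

0, 1, 2, 9, 10, 17, 18, 19

n :  0  1  2  3  4  5  6  7  8  9 10 11 12 13 14 15 16 17 18 19 20 21 22
G :  0  0  0  1  1  1  2  2  2  0  0  3  1  1  4  2  2  0  0  0  1  1  1
P-positions are exactly the n with G(n) = 0.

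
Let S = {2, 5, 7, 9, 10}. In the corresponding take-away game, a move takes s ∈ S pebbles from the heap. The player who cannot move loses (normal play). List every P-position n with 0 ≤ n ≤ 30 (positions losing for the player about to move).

0, 1, 4, 12, 15, 16, 27, 28

n :  0  1  2  3  4  5  6  7  8  9 10 11 12 13 14 15 16 17 18 19 20 21 22 23 24 25 26 27 28 29 30
G :  0  0  1  1  0  2  1  3  2  2  3  3  0  4  1  0  0  1  1  4  2  2  3  3  2  4  3  0  0  1  1
P-positions are exactly the n with G(n) = 0.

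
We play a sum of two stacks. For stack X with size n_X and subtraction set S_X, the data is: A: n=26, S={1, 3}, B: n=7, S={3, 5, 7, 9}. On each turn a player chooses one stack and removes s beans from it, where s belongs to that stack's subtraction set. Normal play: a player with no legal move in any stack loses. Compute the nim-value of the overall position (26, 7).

Stack A, S = {1, 3}:
G(0) = 0
G(1) = mex{0} = 1
G(2) = mex{1} = 0
G(3) = mex{0,0} = 1
G(4) = mex{1,1} = 0
G(5) = mex{0,0} = 1
G(6) = mex{1,1} = 0
G(7) = mex{0,0} = 1
G(8) = mex{1,1} = 0
G(9) = mex{0,0} = 1
G(10) = mex{1,1} = 0
G(11) = mex{0,0} = 1
G(12) = mex{1,1} = 0
G(13) = mex{0,0} = 1
G(14) = mex{1,1} = 0
G(15) = mex{0,0} = 1
G(16) = mex{1,1} = 0
G(17) = mex{0,0} = 1
G(18) = mex{1,1} = 0
G(19) = mex{0,0} = 1
G(20) = mex{1,1} = 0
G(21) = mex{0,0} = 1
G(22) = mex{1,1} = 0
G(23) = mex{0,0} = 1
G(24) = mex{1,1} = 0
G(25) = mex{0,0} = 1
G(26) = mex{1,1} = 0
G_A(26) = 0.
Stack B, S = {3, 5, 7, 9}:
G(0) = 0
G(1) = mex{} = 0
G(2) = mex{} = 0
G(3) = mex{0} = 1
G(4) = mex{0} = 1
G(5) = mex{0,0} = 1
G(6) = mex{1,0} = 2
G(7) = mex{1,0,0} = 2
G_B(7) = 2.
Combined Grundy value = 0 ⊕ 2 = 2.

2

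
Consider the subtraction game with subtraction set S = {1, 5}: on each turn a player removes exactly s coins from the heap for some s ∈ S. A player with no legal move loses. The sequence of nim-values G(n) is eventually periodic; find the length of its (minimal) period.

G(0) = 0
G(1) = mex{0} = 1
G(2) = mex{1} = 0
G(3) = mex{0} = 1
G(4) = mex{1} = 0
G(5) = mex{0,0} = 1
G(6) = mex{1,1} = 0
G(7) = mex{0,0} = 1
G(8) = mex{1,1} = 0
G(9) = mex{0,0} = 1
G(10) = mex{1,1} = 0
G(11) = mex{0,0} = 1
G(12) = mex{1,1} = 0
G(13) = mex{0,0} = 1
G(14) = mex{1,1} = 0
G(n+2) = G(n) holds for n = 0,…,4 (a full window of length max(S) = 5), so the sequence is purely periodic with period 2.

2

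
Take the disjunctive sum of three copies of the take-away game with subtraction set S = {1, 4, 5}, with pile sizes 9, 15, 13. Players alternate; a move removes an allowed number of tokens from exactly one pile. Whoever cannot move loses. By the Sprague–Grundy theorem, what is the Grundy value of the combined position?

1

All piles use S = {1, 4, 5}:
n :  0  1  2  3  4  5  6  7  8  9 10 11 12 13 14 15
G :  0  1  0  1  2  3  2  3  0  1  0  1  2  3  2  3
Pile A: G(9) = 1.
Pile B: G(15) = 3.
Pile C: G(13) = 3.
Combined Grundy value = 1 ⊕ 3 ⊕ 3 = 1.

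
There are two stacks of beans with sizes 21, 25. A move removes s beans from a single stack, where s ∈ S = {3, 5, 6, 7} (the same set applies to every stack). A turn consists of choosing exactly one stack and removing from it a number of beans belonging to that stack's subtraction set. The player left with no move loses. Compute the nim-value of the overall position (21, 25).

1

All stacks use S = {3, 5, 6, 7}:
G(0) = 0
G(1) = mex{} = 0
G(2) = mex{} = 0
G(3) = mex{0} = 1
G(4) = mex{0} = 1
G(5) = mex{0,0} = 1
G(6) = mex{1,0,0} = 2
G(7) = mex{1,0,0,0} = 2
G(8) = mex{1,1,0,0} = 2
G(9) = mex{2,1,1,0} = 3
G(10) = mex{2,1,1,1} = 0
G(11) = mex{2,2,1,1} = 0
G(12) = mex{3,2,2,1} = 0
G(13) = mex{0,2,2,2} = 1
G(14) = mex{0,3,2,2} = 1
G(15) = mex{0,0,3,2} = 1
G(16) = mex{1,0,0,3} = 2
G(17) = mex{1,0,0,0} = 2
G(18) = mex{1,1,0,0} = 2
G(19) = mex{2,1,1,0} = 3
G(20) = mex{2,1,1,1} = 0
G(21) = mex{2,2,1,1} = 0
G(22) = mex{3,2,2,1} = 0
G(23) = mex{0,2,2,2} = 1
G(24) = mex{0,3,2,2} = 1
G(25) = mex{0,0,3,2} = 1
Stack A: G(21) = 0.
Stack B: G(25) = 1.
Combined Grundy value = 0 ⊕ 1 = 1.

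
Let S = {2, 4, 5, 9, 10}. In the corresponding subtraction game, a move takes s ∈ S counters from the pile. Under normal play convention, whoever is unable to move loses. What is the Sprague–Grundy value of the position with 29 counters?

G(0) = 0
G(1) = mex{} = 0
G(2) = mex{0} = 1
G(3) = mex{0} = 1
G(4) = mex{1,0} = 2
G(5) = mex{1,0,0} = 2
G(6) = mex{2,1,0} = 3
G(7) = mex{2,1,1} = 0
G(8) = mex{3,2,1} = 0
G(9) = mex{0,2,2,0} = 1
G(10) = mex{0,3,2,0,0} = 1
G(11) = mex{1,0,3,1,0} = 2
G(12) = mex{1,0,0,1,1} = 2
G(13) = mex{2,1,0,2,1} = 3
G(14) = mex{2,1,1,2,2} = 0
G(15) = mex{3,2,1,3,2} = 0
G(16) = mex{0,2,2,0,3} = 1
G(17) = mex{0,3,2,0,0} = 1
G(18) = mex{1,0,3,1,0} = 2
G(19) = mex{1,0,0,1,1} = 2
G(20) = mex{2,1,0,2,1} = 3
G(21) = mex{2,1,1,2,2} = 0
G(22) = mex{3,2,1,3,2} = 0
G(23) = mex{0,2,2,0,3} = 1
G(24) = mex{0,3,2,0,0} = 1
G(25) = mex{1,0,3,1,0} = 2
G(26) = mex{1,0,0,1,1} = 2
G(27) = mex{2,1,0,2,1} = 3
G(28) = mex{2,1,1,2,2} = 0
G(29) = mex{3,2,1,3,2} = 0

0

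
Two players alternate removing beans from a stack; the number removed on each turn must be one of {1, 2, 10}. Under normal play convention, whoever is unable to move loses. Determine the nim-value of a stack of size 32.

G(0) = 0
G(1) = mex{0} = 1
G(2) = mex{1,0} = 2
G(3) = mex{2,1} = 0
G(4) = mex{0,2} = 1
G(5) = mex{1,0} = 2
G(6) = mex{2,1} = 0
G(7) = mex{0,2} = 1
G(8) = mex{1,0} = 2
G(9) = mex{2,1} = 0
G(10) = mex{0,2,0} = 1
G(11) = mex{1,0,1} = 2
G(12) = mex{2,1,2} = 0
G(13) = mex{0,2,0} = 1
G(14) = mex{1,0,1} = 2
G(15) = mex{2,1,2} = 0
G(16) = mex{0,2,0} = 1
G(17) = mex{1,0,1} = 2
G(18) = mex{2,1,2} = 0
G(19) = mex{0,2,0} = 1
G(20) = mex{1,0,1} = 2
G(21) = mex{2,1,2} = 0
G(22) = mex{0,2,0} = 1
G(23) = mex{1,0,1} = 2
G(24) = mex{2,1,2} = 0
G(25) = mex{0,2,0} = 1
G(26) = mex{1,0,1} = 2
G(27) = mex{2,1,2} = 0
G(28) = mex{0,2,0} = 1
G(29) = mex{1,0,1} = 2
G(30) = mex{2,1,2} = 0
G(31) = mex{0,2,0} = 1
G(32) = mex{1,0,1} = 2

2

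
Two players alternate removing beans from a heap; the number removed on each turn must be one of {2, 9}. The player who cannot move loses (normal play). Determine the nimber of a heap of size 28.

1

G(0) = 0
G(1) = mex{} = 0
G(2) = mex{0} = 1
G(3) = mex{0} = 1
G(4) = mex{1} = 0
G(5) = mex{1} = 0
G(6) = mex{0} = 1
G(7) = mex{0} = 1
G(8) = mex{1} = 0
G(9) = mex{1,0} = 2
G(10) = mex{0,0} = 1
G(11) = mex{2,1} = 0
G(12) = mex{1,1} = 0
G(13) = mex{0,0} = 1
G(14) = mex{0,0} = 1
G(15) = mex{1,1} = 0
G(16) = mex{1,1} = 0
G(17) = mex{0,0} = 1
G(18) = mex{0,2} = 1
G(19) = mex{1,1} = 0
G(20) = mex{1,0} = 2
G(21) = mex{0,0} = 1
G(22) = mex{2,1} = 0
G(23) = mex{1,1} = 0
G(24) = mex{0,0} = 1
G(25) = mex{0,0} = 1
G(26) = mex{1,1} = 0
G(27) = mex{1,1} = 0
G(28) = mex{0,0} = 1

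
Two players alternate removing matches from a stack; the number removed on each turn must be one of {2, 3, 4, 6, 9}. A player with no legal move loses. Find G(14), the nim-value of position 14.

n :  0  1  2  3  4  5  6  7  8  9 10 11 12 13 14
G :  0  0  1  1  2  2  3  3  0  4  1  5  2  0  3

3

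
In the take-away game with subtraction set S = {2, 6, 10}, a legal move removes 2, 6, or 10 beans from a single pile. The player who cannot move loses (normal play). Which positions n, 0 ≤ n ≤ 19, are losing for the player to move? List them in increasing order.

0, 1, 4, 5, 8, 9, 12, 13, 16, 17

n :  0  1  2  3  4  5  6  7  8  9 10 11 12 13 14 15 16 17 18 19
G :  0  0  1  1  0  0  1  1  0  0  1  1  0  0  1  1  0  0  1  1
P-positions are exactly the n with G(n) = 0.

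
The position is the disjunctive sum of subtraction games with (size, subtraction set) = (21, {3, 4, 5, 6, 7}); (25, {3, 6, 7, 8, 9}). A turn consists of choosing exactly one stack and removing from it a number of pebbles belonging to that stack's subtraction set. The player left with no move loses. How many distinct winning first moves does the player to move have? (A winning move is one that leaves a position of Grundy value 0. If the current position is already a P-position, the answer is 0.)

0

Stack A, S = {3, 4, 5, 6, 7}:
n :  0  1  2  3  4  5  6  7  8  9 10 11 12 13 14 15 16 17 18 19 20 21
G :  0  0  0  1  1  1  2  2  2  3  0  0  0  1  1  1  2  2  2  3  0  0
G_A(21) = 0.
Stack B, S = {3, 6, 7, 8, 9}:
G(0) = 0
G(1) = mex{} = 0
G(2) = mex{} = 0
G(3) = mex{0} = 1
G(4) = mex{0} = 1
G(5) = mex{0} = 1
G(6) = mex{1,0} = 2
G(7) = mex{1,0,0} = 2
G(8) = mex{1,0,0,0} = 2
G(9) = mex{2,1,0,0,0} = 3
G(10) = mex{2,1,1,0,0} = 3
G(11) = mex{2,1,1,1,0} = 3
G(12) = mex{3,2,1,1,1} = 0
G(13) = mex{3,2,2,1,1} = 0
G(14) = mex{3,2,2,2,1} = 0
G(15) = mex{0,3,2,2,2} = 1
G(16) = mex{0,3,3,2,2} = 1
G(17) = mex{0,3,3,3,2} = 1
G(18) = mex{1,0,3,3,3} = 2
G(19) = mex{1,0,0,3,3} = 2
G(20) = mex{1,0,0,0,3} = 2
G(21) = mex{2,1,0,0,0} = 3
G(22) = mex{2,1,1,0,0} = 3
G(23) = mex{2,1,1,1,0} = 3
G(24) = mex{3,2,1,1,1} = 0
G(25) = mex{3,2,2,1,1} = 0
G_B(25) = 0.
Combined Grundy value = 0 ⊕ 0 = 0.
A winning move leaves total XOR = 0, i.e. changes one component's Grundy value g to g ⊕ X where X is the current total.
Stack A: target g' = 0⊕0 = 0, but every legal move changes the Grundy value (mex property), so 0 moves.
Stack B: target g' = 0⊕0 = 0, but every legal move changes the Grundy value (mex property), so 0 moves.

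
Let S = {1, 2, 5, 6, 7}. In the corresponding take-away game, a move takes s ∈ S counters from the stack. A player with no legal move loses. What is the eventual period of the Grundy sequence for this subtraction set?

11

G(0) = 0
G(1) = mex{0} = 1
G(2) = mex{1,0} = 2
G(3) = mex{2,1} = 0
G(4) = mex{0,2} = 1
G(5) = mex{1,0,0} = 2
G(6) = mex{2,1,1,0} = 3
G(7) = mex{3,2,2,1,0} = 4
G(8) = mex{4,3,0,2,1} = 5
G(9) = mex{5,4,1,0,2} = 3
G(10) = mex{3,5,2,1,0} = 4
G(11) = mex{4,3,3,2,1} = 0
G(12) = mex{0,4,4,3,2} = 1
G(13) = mex{1,0,5,4,3} = 2
G(14) = mex{2,1,3,5,4} = 0
G(15) = mex{0,2,4,3,5} = 1
G(16) = mex{1,0,0,4,3} = 2
G(17) = mex{2,1,1,0,4} = 3
G(18) = mex{3,2,2,1,0} = 4
G(19) = mex{4,3,0,2,1} = 5
G(20) = mex{5,4,1,0,2} = 3
G(21) = mex{3,5,2,1,0} = 4
G(22) = mex{4,3,3,2,1} = 0
G(23) = mex{0,4,4,3,2} = 1
G(n+11) = G(n) holds for n = 0,…,6 (a full window of length max(S) = 7), so the sequence is purely periodic with period 11.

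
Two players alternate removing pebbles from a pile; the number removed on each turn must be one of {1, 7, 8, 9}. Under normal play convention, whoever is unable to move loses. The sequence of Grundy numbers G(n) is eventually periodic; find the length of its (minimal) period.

16

n :  0  1  2  3  4  5  6  7  8  9 10 11 12 13 14 15 16 17 18 19 20 21 22 23 24 25 26 27 28 29 30 31 32 33
G :  0  1  0  1  0  1  0  1  2  3  2  3  2  3  2  3  0  1  0  1  0  1  0  1  2  3  2  3  2  3  2  3  0  1
G(n+16) = G(n) holds for n = 0,…,8 (a full window of length max(S) = 9), so the sequence is purely periodic with period 16.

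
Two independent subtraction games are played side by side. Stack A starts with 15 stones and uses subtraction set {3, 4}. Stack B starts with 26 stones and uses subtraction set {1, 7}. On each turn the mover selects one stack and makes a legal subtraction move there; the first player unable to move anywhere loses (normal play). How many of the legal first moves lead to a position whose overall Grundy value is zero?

0

Stack A, S = {3, 4}:
G(0) = 0
G(1) = mex{} = 0
G(2) = mex{} = 0
G(3) = mex{0} = 1
G(4) = mex{0,0} = 1
G(5) = mex{0,0} = 1
G(6) = mex{1,0} = 2
G(7) = mex{1,1} = 0
G(8) = mex{1,1} = 0
G(9) = mex{2,1} = 0
G(10) = mex{0,2} = 1
G(11) = mex{0,0} = 1
G(12) = mex{0,0} = 1
G(13) = mex{1,0} = 2
G(14) = mex{1,1} = 0
G(15) = mex{1,1} = 0
G_A(15) = 0.
Stack B, S = {1, 7}:
G(0) = 0
G(1) = mex{0} = 1
G(2) = mex{1} = 0
G(3) = mex{0} = 1
G(4) = mex{1} = 0
G(5) = mex{0} = 1
G(6) = mex{1} = 0
G(7) = mex{0,0} = 1
G(8) = mex{1,1} = 0
G(9) = mex{0,0} = 1
G(10) = mex{1,1} = 0
G(11) = mex{0,0} = 1
G(12) = mex{1,1} = 0
G(13) = mex{0,0} = 1
G(14) = mex{1,1} = 0
G(15) = mex{0,0} = 1
G(16) = mex{1,1} = 0
G(17) = mex{0,0} = 1
G(18) = mex{1,1} = 0
G(19) = mex{0,0} = 1
G(20) = mex{1,1} = 0
G(21) = mex{0,0} = 1
G(22) = mex{1,1} = 0
G(23) = mex{0,0} = 1
G(24) = mex{1,1} = 0
G(25) = mex{0,0} = 1
G(26) = mex{1,1} = 0
G_B(26) = 0.
Combined Grundy value = 0 ⊕ 0 = 0.
A winning move leaves total XOR = 0, i.e. changes one component's Grundy value g to g ⊕ X where X is the current total.
Stack A: target g' = 0⊕0 = 0, but every legal move changes the Grundy value (mex property), so 0 moves.
Stack B: target g' = 0⊕0 = 0, but every legal move changes the Grundy value (mex property), so 0 moves.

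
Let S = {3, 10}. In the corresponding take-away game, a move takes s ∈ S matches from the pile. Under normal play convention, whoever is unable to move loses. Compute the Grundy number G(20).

G(0) = 0
G(1) = mex{} = 0
G(2) = mex{} = 0
G(3) = mex{0} = 1
G(4) = mex{0} = 1
G(5) = mex{0} = 1
G(6) = mex{1} = 0
G(7) = mex{1} = 0
G(8) = mex{1} = 0
G(9) = mex{0} = 1
G(10) = mex{0,0} = 1
G(11) = mex{0,0} = 1
G(12) = mex{1,0} = 2
G(13) = mex{1,1} = 0
G(14) = mex{1,1} = 0
G(15) = mex{2,1} = 0
G(16) = mex{0,0} = 1
G(17) = mex{0,0} = 1
G(18) = mex{0,0} = 1
G(19) = mex{1,1} = 0
G(20) = mex{1,1} = 0

0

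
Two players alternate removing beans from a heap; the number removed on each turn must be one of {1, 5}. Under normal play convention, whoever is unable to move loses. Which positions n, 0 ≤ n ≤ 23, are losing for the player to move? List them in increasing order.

G(0) = 0
G(1) = mex{0} = 1
G(2) = mex{1} = 0
G(3) = mex{0} = 1
G(4) = mex{1} = 0
G(5) = mex{0,0} = 1
G(6) = mex{1,1} = 0
G(7) = mex{0,0} = 1
G(8) = mex{1,1} = 0
G(9) = mex{0,0} = 1
G(10) = mex{1,1} = 0
G(11) = mex{0,0} = 1
G(12) = mex{1,1} = 0
G(13) = mex{0,0} = 1
G(14) = mex{1,1} = 0
G(15) = mex{0,0} = 1
G(16) = mex{1,1} = 0
G(17) = mex{0,0} = 1
G(18) = mex{1,1} = 0
G(19) = mex{0,0} = 1
G(20) = mex{1,1} = 0
G(21) = mex{0,0} = 1
G(22) = mex{1,1} = 0
G(23) = mex{0,0} = 1
P-positions are exactly the n with G(n) = 0.

0, 2, 4, 6, 8, 10, 12, 14, 16, 18, 20, 22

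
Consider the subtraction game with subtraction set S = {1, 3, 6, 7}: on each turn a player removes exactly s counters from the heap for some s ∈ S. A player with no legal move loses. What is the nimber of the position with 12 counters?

0

n :  0  1  2  3  4  5  6  7  8  9 10 11 12
G :  0  1  0  1  0  1  2  3  2  3  2  3  0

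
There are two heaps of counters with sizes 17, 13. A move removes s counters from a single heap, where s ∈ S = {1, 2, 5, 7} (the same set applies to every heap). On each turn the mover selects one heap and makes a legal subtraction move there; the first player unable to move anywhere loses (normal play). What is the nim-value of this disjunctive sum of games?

3

All heaps use S = {1, 2, 5, 7}:
n :  0  1  2  3  4  5  6  7  8  9 10 11 12 13 14 15 16 17
G :  0  1  2  0  1  2  0  1  2  0  1  2  0  1  2  0  1  2
Heap A: G(17) = 2.
Heap B: G(13) = 1.
Combined Grundy value = 2 ⊕ 1 = 3.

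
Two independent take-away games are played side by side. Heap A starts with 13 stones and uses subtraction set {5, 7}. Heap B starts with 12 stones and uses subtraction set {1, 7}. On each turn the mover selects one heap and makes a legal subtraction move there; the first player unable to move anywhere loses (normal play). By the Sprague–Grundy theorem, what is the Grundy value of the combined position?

0

Heap A, S = {5, 7}:
G(0) = 0
G(1) = mex{} = 0
G(2) = mex{} = 0
G(3) = mex{} = 0
G(4) = mex{} = 0
G(5) = mex{0} = 1
G(6) = mex{0} = 1
G(7) = mex{0,0} = 1
G(8) = mex{0,0} = 1
G(9) = mex{0,0} = 1
G(10) = mex{1,0} = 2
G(11) = mex{1,0} = 2
G(12) = mex{1,1} = 0
G(13) = mex{1,1} = 0
G_A(13) = 0.
Heap B, S = {1, 7}:
n :  0  1  2  3  4  5  6  7  8  9 10 11 12
G :  0  1  0  1  0  1  0  1  0  1  0  1  0
G_B(12) = 0.
Combined Grundy value = 0 ⊕ 0 = 0.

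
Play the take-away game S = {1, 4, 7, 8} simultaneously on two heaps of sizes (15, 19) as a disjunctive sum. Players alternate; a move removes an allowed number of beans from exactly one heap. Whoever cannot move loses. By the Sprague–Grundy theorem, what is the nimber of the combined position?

2

All heaps use S = {1, 4, 7, 8}:
n :  0  1  2  3  4  5  6  7  8  9 10 11 12 13 14 15 16 17 18 19
G :  0  1  0  1  2  0  1  2  3  2  3  0  1  3  0  1  0  1  2  3
Heap A: G(15) = 1.
Heap B: G(19) = 3.
Combined Grundy value = 1 ⊕ 3 = 2.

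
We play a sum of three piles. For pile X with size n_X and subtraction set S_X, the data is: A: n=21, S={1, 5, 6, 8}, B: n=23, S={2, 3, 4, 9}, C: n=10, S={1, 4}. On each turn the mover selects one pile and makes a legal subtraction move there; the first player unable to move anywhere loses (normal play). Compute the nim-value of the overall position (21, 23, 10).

Pile A, S = {1, 5, 6, 8}:
G(0) = 0
G(1) = mex{0} = 1
G(2) = mex{1} = 0
G(3) = mex{0} = 1
G(4) = mex{1} = 0
G(5) = mex{0,0} = 1
G(6) = mex{1,1,0} = 2
G(7) = mex{2,0,1} = 3
G(8) = mex{3,1,0,0} = 2
G(9) = mex{2,0,1,1} = 3
G(10) = mex{3,1,0,0} = 2
G(11) = mex{2,2,1,1} = 0
G(12) = mex{0,3,2,0} = 1
G(13) = mex{1,2,3,1} = 0
G(14) = mex{0,3,2,2} = 1
G(15) = mex{1,2,3,3} = 0
G(16) = mex{0,0,2,2} = 1
G(17) = mex{1,1,0,3} = 2
G(18) = mex{2,0,1,2} = 3
G(19) = mex{3,1,0,0} = 2
G(20) = mex{2,0,1,1} = 3
G(21) = mex{3,1,0,0} = 2
G_A(21) = 2.
Pile B, S = {2, 3, 4, 9}:
n :  0  1  2  3  4  5  6  7  8  9 10 11 12 13 14 15 16 17 18 19 20 21 22 23
G :  0  0  1  1  2  2  0  0  1  1  2  2  0  0  1  1  2  2  0  0  1  1  2  2
G_B(23) = 2.
Pile C, S = {1, 4}:
G(0) = 0
G(1) = mex{0} = 1
G(2) = mex{1} = 0
G(3) = mex{0} = 1
G(4) = mex{1,0} = 2
G(5) = mex{2,1} = 0
G(6) = mex{0,0} = 1
G(7) = mex{1,1} = 0
G(8) = mex{0,2} = 1
G(9) = mex{1,0} = 2
G(10) = mex{2,1} = 0
G_C(10) = 0.
Combined Grundy value = 2 ⊕ 2 ⊕ 0 = 0.

0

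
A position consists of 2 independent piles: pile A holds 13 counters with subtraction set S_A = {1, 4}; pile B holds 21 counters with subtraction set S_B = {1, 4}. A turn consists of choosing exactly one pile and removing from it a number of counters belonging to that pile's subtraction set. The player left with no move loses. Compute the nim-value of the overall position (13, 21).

Pile A, S = {1, 4}:
G(0) = 0
G(1) = mex{0} = 1
G(2) = mex{1} = 0
G(3) = mex{0} = 1
G(4) = mex{1,0} = 2
G(5) = mex{2,1} = 0
G(6) = mex{0,0} = 1
G(7) = mex{1,1} = 0
G(8) = mex{0,2} = 1
G(9) = mex{1,0} = 2
G(10) = mex{2,1} = 0
G(11) = mex{0,0} = 1
G(12) = mex{1,1} = 0
G(13) = mex{0,2} = 1
G_A(13) = 1.
Pile B, S = {1, 4}:
G(0) = 0
G(1) = mex{0} = 1
G(2) = mex{1} = 0
G(3) = mex{0} = 1
G(4) = mex{1,0} = 2
G(5) = mex{2,1} = 0
G(6) = mex{0,0} = 1
G(7) = mex{1,1} = 0
G(8) = mex{0,2} = 1
G(9) = mex{1,0} = 2
G(10) = mex{2,1} = 0
G(11) = mex{0,0} = 1
G(12) = mex{1,1} = 0
G(13) = mex{0,2} = 1
G(14) = mex{1,0} = 2
G(15) = mex{2,1} = 0
G(16) = mex{0,0} = 1
G(17) = mex{1,1} = 0
G(18) = mex{0,2} = 1
G(19) = mex{1,0} = 2
G(20) = mex{2,1} = 0
G(21) = mex{0,0} = 1
G_B(21) = 1.
Combined Grundy value = 1 ⊕ 1 = 0.

0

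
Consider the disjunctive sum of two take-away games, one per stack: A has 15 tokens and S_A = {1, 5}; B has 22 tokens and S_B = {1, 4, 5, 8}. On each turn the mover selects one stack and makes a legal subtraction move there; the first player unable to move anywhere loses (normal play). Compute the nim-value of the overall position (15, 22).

3

Stack A, S = {1, 5}:
n :  0  1  2  3  4  5  6  7  8  9 10 11 12 13 14 15
G :  0  1  0  1  0  1  0  1  0  1  0  1  0  1  0  1
G_A(15) = 1.
Stack B, S = {1, 4, 5, 8}:
G(0) = 0
G(1) = mex{0} = 1
G(2) = mex{1} = 0
G(3) = mex{0} = 1
G(4) = mex{1,0} = 2
G(5) = mex{2,1,0} = 3
G(6) = mex{3,0,1} = 2
G(7) = mex{2,1,0} = 3
G(8) = mex{3,2,1,0} = 4
G(9) = mex{4,3,2,1} = 0
G(10) = mex{0,2,3,0} = 1
G(11) = mex{1,3,2,1} = 0
G(12) = mex{0,4,3,2} = 1
G(13) = mex{1,0,4,3} = 2
G(14) = mex{2,1,0,2} = 3
G(15) = mex{3,0,1,3} = 2
G(16) = mex{2,1,0,4} = 3
G(17) = mex{3,2,1,0} = 4
G(18) = mex{4,3,2,1} = 0
G(19) = mex{0,2,3,0} = 1
G(20) = mex{1,3,2,1} = 0
G(21) = mex{0,4,3,2} = 1
G(22) = mex{1,0,4,3} = 2
G_B(22) = 2.
Combined Grundy value = 1 ⊕ 2 = 3.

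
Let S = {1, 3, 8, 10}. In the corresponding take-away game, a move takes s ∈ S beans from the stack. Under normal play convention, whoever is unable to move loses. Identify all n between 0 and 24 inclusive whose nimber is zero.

G(0) = 0
G(1) = mex{0} = 1
G(2) = mex{1} = 0
G(3) = mex{0,0} = 1
G(4) = mex{1,1} = 0
G(5) = mex{0,0} = 1
G(6) = mex{1,1} = 0
G(7) = mex{0,0} = 1
G(8) = mex{1,1,0} = 2
G(9) = mex{2,0,1} = 3
G(10) = mex{3,1,0,0} = 2
G(11) = mex{2,2,1,1} = 0
G(12) = mex{0,3,0,0} = 1
G(13) = mex{1,2,1,1} = 0
G(14) = mex{0,0,0,0} = 1
G(15) = mex{1,1,1,1} = 0
G(16) = mex{0,0,2,0} = 1
G(17) = mex{1,1,3,1} = 0
G(18) = mex{0,0,2,2} = 1
G(19) = mex{1,1,0,3} = 2
G(20) = mex{2,0,1,2} = 3
G(21) = mex{3,1,0,0} = 2
G(22) = mex{2,2,1,1} = 0
G(23) = mex{0,3,0,0} = 1
G(24) = mex{1,2,1,1} = 0
P-positions are exactly the n with G(n) = 0.

0, 2, 4, 6, 11, 13, 15, 17, 22, 24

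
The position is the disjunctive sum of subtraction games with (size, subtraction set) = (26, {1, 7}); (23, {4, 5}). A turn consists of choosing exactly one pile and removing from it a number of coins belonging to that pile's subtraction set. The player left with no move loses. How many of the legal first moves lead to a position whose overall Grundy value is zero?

4

Pile A, S = {1, 7}:
G(0) = 0
G(1) = mex{0} = 1
G(2) = mex{1} = 0
G(3) = mex{0} = 1
G(4) = mex{1} = 0
G(5) = mex{0} = 1
G(6) = mex{1} = 0
G(7) = mex{0,0} = 1
G(8) = mex{1,1} = 0
G(9) = mex{0,0} = 1
G(10) = mex{1,1} = 0
G(11) = mex{0,0} = 1
G(12) = mex{1,1} = 0
G(13) = mex{0,0} = 1
G(14) = mex{1,1} = 0
G(15) = mex{0,0} = 1
G(16) = mex{1,1} = 0
G(17) = mex{0,0} = 1
G(18) = mex{1,1} = 0
G(19) = mex{0,0} = 1
G(20) = mex{1,1} = 0
G(21) = mex{0,0} = 1
G(22) = mex{1,1} = 0
G(23) = mex{0,0} = 1
G(24) = mex{1,1} = 0
G(25) = mex{0,0} = 1
G(26) = mex{1,1} = 0
G_A(26) = 0.
Pile B, S = {4, 5}:
G(0) = 0
G(1) = mex{} = 0
G(2) = mex{} = 0
G(3) = mex{} = 0
G(4) = mex{0} = 1
G(5) = mex{0,0} = 1
G(6) = mex{0,0} = 1
G(7) = mex{0,0} = 1
G(8) = mex{1,0} = 2
G(9) = mex{1,1} = 0
G(10) = mex{1,1} = 0
G(11) = mex{1,1} = 0
G(12) = mex{2,1} = 0
G(13) = mex{0,2} = 1
G(14) = mex{0,0} = 1
G(15) = mex{0,0} = 1
G(16) = mex{0,0} = 1
G(17) = mex{1,0} = 2
G(18) = mex{1,1} = 0
G(19) = mex{1,1} = 0
G(20) = mex{1,1} = 0
G(21) = mex{2,1} = 0
G(22) = mex{0,2} = 1
G(23) = mex{0,0} = 1
G_B(23) = 1.
Combined Grundy value = 0 ⊕ 1 = 1.
A winning move leaves total XOR = 0, i.e. changes one component's Grundy value g to g ⊕ X where X is the current total.
Pile A: need g' = 0⊕1 = 1. Options: 26−1→G=1, 26−7→G=1. Hits: 2.
Pile B: need g' = 1⊕1 = 0. Options: 23−4→G=0, 23−5→G=0. Hits: 2.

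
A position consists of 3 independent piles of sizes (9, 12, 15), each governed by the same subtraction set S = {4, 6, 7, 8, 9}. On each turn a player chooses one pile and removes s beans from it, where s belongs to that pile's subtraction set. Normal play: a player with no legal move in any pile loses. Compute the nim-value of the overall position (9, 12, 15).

1

All piles use S = {4, 6, 7, 8, 9}:
G(0) = 0
G(1) = mex{} = 0
G(2) = mex{} = 0
G(3) = mex{} = 0
G(4) = mex{0} = 1
G(5) = mex{0} = 1
G(6) = mex{0,0} = 1
G(7) = mex{0,0,0} = 1
G(8) = mex{1,0,0,0} = 2
G(9) = mex{1,0,0,0,0} = 2
G(10) = mex{1,1,0,0,0} = 2
G(11) = mex{1,1,1,0,0} = 2
G(12) = mex{2,1,1,1,0} = 3
G(13) = mex{2,1,1,1,1} = 0
G(14) = mex{2,2,1,1,1} = 0
G(15) = mex{2,2,2,1,1} = 0
Pile A: G(9) = 2.
Pile B: G(12) = 3.
Pile C: G(15) = 0.
Combined Grundy value = 2 ⊕ 3 ⊕ 0 = 1.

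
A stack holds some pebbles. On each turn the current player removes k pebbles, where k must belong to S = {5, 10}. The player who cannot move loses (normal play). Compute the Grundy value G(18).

0

G(0) = 0
G(1) = mex{} = 0
G(2) = mex{} = 0
G(3) = mex{} = 0
G(4) = mex{} = 0
G(5) = mex{0} = 1
G(6) = mex{0} = 1
G(7) = mex{0} = 1
G(8) = mex{0} = 1
G(9) = mex{0} = 1
G(10) = mex{1,0} = 2
G(11) = mex{1,0} = 2
G(12) = mex{1,0} = 2
G(13) = mex{1,0} = 2
G(14) = mex{1,0} = 2
G(15) = mex{2,1} = 0
G(16) = mex{2,1} = 0
G(17) = mex{2,1} = 0
G(18) = mex{2,1} = 0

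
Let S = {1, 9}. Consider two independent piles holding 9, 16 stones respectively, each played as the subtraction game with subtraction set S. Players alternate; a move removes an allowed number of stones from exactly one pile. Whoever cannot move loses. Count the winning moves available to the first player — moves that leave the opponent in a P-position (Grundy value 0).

All piles use S = {1, 9}:
G(0) = 0
G(1) = mex{0} = 1
G(2) = mex{1} = 0
G(3) = mex{0} = 1
G(4) = mex{1} = 0
G(5) = mex{0} = 1
G(6) = mex{1} = 0
G(7) = mex{0} = 1
G(8) = mex{1} = 0
G(9) = mex{0,0} = 1
G(10) = mex{1,1} = 0
G(11) = mex{0,0} = 1
G(12) = mex{1,1} = 0
G(13) = mex{0,0} = 1
G(14) = mex{1,1} = 0
G(15) = mex{0,0} = 1
G(16) = mex{1,1} = 0
Pile A: G(9) = 1.
Pile B: G(16) = 0.
Combined Grundy value = 1 ⊕ 0 = 1.
A winning move leaves total XOR = 0, i.e. changes one component's Grundy value g to g ⊕ X where X is the current total.
Pile A: need g' = 1⊕1 = 0. Options: 9−1→G=0, 9−9→G=0. Hits: 2.
Pile B: need g' = 0⊕1 = 1. Options: 16−1→G=1, 16−9→G=1. Hits: 2.

4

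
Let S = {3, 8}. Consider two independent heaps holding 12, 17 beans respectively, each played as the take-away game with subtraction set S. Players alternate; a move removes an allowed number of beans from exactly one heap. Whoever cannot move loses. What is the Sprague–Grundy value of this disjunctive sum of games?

All heaps use S = {3, 8}:
n :  0  1  2  3  4  5  6  7  8  9 10 11 12 13 14 15 16 17
G :  0  0  0  1  1  1  0  0  2  1  1  0  0  0  1  1  1  0
Heap A: G(12) = 0.
Heap B: G(17) = 0.
Combined Grundy value = 0 ⊕ 0 = 0.

0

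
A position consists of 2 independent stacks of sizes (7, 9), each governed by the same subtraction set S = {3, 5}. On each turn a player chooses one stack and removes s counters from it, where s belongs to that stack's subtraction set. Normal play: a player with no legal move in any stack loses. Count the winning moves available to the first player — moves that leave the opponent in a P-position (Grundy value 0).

All stacks use S = {3, 5}:
G(0) = 0
G(1) = mex{} = 0
G(2) = mex{} = 0
G(3) = mex{0} = 1
G(4) = mex{0} = 1
G(5) = mex{0,0} = 1
G(6) = mex{1,0} = 2
G(7) = mex{1,0} = 2
G(8) = mex{1,1} = 0
G(9) = mex{2,1} = 0
Stack A: G(7) = 2.
Stack B: G(9) = 0.
Combined Grundy value = 2 ⊕ 0 = 2.
A winning move leaves total XOR = 0, i.e. changes one component's Grundy value g to g ⊕ X where X is the current total.
Stack A: need g' = 2⊕2 = 0. Options: 7−3→G=1, 7−5→G=0. Hits: 1.
Stack B: need g' = 0⊕2 = 2. Options: 9−3→G=2, 9−5→G=1. Hits: 1.

2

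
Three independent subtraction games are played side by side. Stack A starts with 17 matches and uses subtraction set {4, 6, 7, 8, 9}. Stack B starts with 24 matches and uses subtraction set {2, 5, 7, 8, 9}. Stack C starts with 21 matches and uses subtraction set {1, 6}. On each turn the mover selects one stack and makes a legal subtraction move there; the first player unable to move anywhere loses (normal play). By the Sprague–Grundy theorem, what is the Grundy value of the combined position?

2

Stack A, S = {4, 6, 7, 8, 9}:
n :  0  1  2  3  4  5  6  7  8  9 10 11 12 13 14 15 16 17
G :  0  0  0  0  1  1  1  1  2  2  2  2  3  0  0  0  0  1
G_A(17) = 1.
Stack B, S = {2, 5, 7, 8, 9}:
G(0) = 0
G(1) = mex{} = 0
G(2) = mex{0} = 1
G(3) = mex{0} = 1
G(4) = mex{1} = 0
G(5) = mex{1,0} = 2
G(6) = mex{0,0} = 1
G(7) = mex{2,1,0} = 3
G(8) = mex{1,1,0,0} = 2
G(9) = mex{3,0,1,0,0} = 2
G(10) = mex{2,2,1,1,0} = 3
G(11) = mex{2,1,0,1,1} = 3
G(12) = mex{3,3,2,0,1} = 4
G(13) = mex{3,2,1,2,0} = 4
G(14) = mex{4,2,3,1,2} = 0
G(15) = mex{4,3,2,3,1} = 0
G(16) = mex{0,3,2,2,3} = 1
G(17) = mex{0,4,3,2,2} = 1
G(18) = mex{1,4,3,3,2} = 0
G(19) = mex{1,0,4,3,3} = 2
G(20) = mex{0,0,4,4,3} = 1
G(21) = mex{2,1,0,4,4} = 3
G(22) = mex{1,1,0,0,4} = 2
G(23) = mex{3,0,1,0,0} = 2
G(24) = mex{2,2,1,1,0} = 3
G_B(24) = 3.
Stack C, S = {1, 6}:
n :  0  1  2  3  4  5  6  7  8  9 10 11 12 13 14 15 16 17 18 19 20 21
G :  0  1  0  1  0  1  2  0  1  0  1  0  1  2  0  1  0  1  0  1  2  0
G_C(21) = 0.
Combined Grundy value = 1 ⊕ 3 ⊕ 0 = 2.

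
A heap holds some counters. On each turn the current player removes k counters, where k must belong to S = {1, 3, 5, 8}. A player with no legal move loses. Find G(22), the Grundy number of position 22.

n :  0  1  2  3  4  5  6  7  8  9 10 11 12 13 14 15 16 17 18 19 20 21 22
G :  0  1  0  1  0  1  0  1  2  3  2  3  2  0  1  0  1  0  1  0  1  2  3

3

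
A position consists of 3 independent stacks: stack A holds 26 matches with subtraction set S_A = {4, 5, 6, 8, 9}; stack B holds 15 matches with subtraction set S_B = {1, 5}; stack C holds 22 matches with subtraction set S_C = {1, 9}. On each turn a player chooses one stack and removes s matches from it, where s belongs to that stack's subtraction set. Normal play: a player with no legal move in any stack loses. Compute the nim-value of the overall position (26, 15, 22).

1

Stack A, S = {4, 5, 6, 8, 9}:
G(0) = 0
G(1) = mex{} = 0
G(2) = mex{} = 0
G(3) = mex{} = 0
G(4) = mex{0} = 1
G(5) = mex{0,0} = 1
G(6) = mex{0,0,0} = 1
G(7) = mex{0,0,0} = 1
G(8) = mex{1,0,0,0} = 2
G(9) = mex{1,1,0,0,0} = 2
G(10) = mex{1,1,1,0,0} = 2
G(11) = mex{1,1,1,0,0} = 2
G(12) = mex{2,1,1,1,0} = 3
G(13) = mex{2,2,1,1,1} = 0
G(14) = mex{2,2,2,1,1} = 0
G(15) = mex{2,2,2,1,1} = 0
G(16) = mex{3,2,2,2,1} = 0
G(17) = mex{0,3,2,2,2} = 1
G(18) = mex{0,0,3,2,2} = 1
G(19) = mex{0,0,0,2,2} = 1
G(20) = mex{0,0,0,3,2} = 1
G(21) = mex{1,0,0,0,3} = 2
G(22) = mex{1,1,0,0,0} = 2
G(23) = mex{1,1,1,0,0} = 2
G(24) = mex{1,1,1,0,0} = 2
G(25) = mex{2,1,1,1,0} = 3
G(26) = mex{2,2,1,1,1} = 0
G_A(26) = 0.
Stack B, S = {1, 5}:
n :  0  1  2  3  4  5  6  7  8  9 10 11 12 13 14 15
G :  0  1  0  1  0  1  0  1  0  1  0  1  0  1  0  1
G_B(15) = 1.
Stack C, S = {1, 9}:
G(0) = 0
G(1) = mex{0} = 1
G(2) = mex{1} = 0
G(3) = mex{0} = 1
G(4) = mex{1} = 0
G(5) = mex{0} = 1
G(6) = mex{1} = 0
G(7) = mex{0} = 1
G(8) = mex{1} = 0
G(9) = mex{0,0} = 1
G(10) = mex{1,1} = 0
G(11) = mex{0,0} = 1
G(12) = mex{1,1} = 0
G(13) = mex{0,0} = 1
G(14) = mex{1,1} = 0
G(15) = mex{0,0} = 1
G(16) = mex{1,1} = 0
G(17) = mex{0,0} = 1
G(18) = mex{1,1} = 0
G(19) = mex{0,0} = 1
G(20) = mex{1,1} = 0
G(21) = mex{0,0} = 1
G(22) = mex{1,1} = 0
G_C(22) = 0.
Combined Grundy value = 0 ⊕ 1 ⊕ 0 = 1.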